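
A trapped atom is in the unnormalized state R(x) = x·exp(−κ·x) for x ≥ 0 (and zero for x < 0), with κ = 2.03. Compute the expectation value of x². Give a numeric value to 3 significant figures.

0.728

⟨x²⟩ = ∫ x²·|R|² dx / ∫|R|² dx (integrals over the domain).
Every integrand reduces to terms xʲ·e^(−2κx) on [0, ∞); use ∫₀^∞ xʲ·e^(−2κx) dx = j!/(2κ)^(j+1).
State is unnormalized: ∫|R|² dx = 0.029885, and ∫R*·x²·R dx = 0.021756, so ⟨x²⟩ = 0.021756 / 0.029885.
⟨x²⟩ = 0.72800.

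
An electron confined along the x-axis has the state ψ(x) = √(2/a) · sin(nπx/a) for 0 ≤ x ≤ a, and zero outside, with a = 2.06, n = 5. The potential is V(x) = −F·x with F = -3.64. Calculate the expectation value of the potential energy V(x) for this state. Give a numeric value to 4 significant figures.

3.749

⟨V⟩ = ∫ V(x)·|ψ|² dx.
With sin²θ = (1 − cos2θ)/2 on 0 ≤ x ≤ a: ∫sin²(nπx/a) dx = a/2, ∫x·sin²(nπx/a) dx = a²/4, ∫x²·sin²(nπx/a) dx = a³·(1/6 − 1/(4n²π²)); higher powers xᵏ the same way, integrating xᵏ·cos(2nπx/a) by parts.
⟨V⟩ = 3.7492.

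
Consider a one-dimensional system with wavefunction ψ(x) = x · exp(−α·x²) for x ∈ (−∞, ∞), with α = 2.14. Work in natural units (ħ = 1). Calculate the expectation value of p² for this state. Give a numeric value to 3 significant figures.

p² ψ = −ħ² d²ψ/dx²; ⟨p²⟩ = −ħ² ∫ ψ*·ψ'' dx / ∫|ψ|² dx.
Expand each integrand as polynomial × e^(−2αx²) and use ∫x^(2j)·e^(−2αx²) dx = (2j−1)!!/(4α)^j · √(π/(2α)), odd powers → 0; here √(π/(2α)) = 0.85675. Differentiate with the product rule, d/dx e^(−αx²) = −2αx·e^(−αx²).
State is unnormalized: ∫|ψ|² dx = 0.10009, and ∫ψ*·(−ħ² ψ'') dx = 0.64256, so ⟨p²⟩ = 0.64256 / 0.10009.
⟨p²⟩ = 6.4200.

6.42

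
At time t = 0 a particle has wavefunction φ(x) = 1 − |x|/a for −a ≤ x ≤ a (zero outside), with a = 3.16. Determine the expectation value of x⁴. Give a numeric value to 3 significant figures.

⟨x⁴⟩ = ∫ x⁴·|φ|² dx / ∫|φ|² dx (integrals over the domain).
φ is even, so ∫ over [−a, a] = 2∫₀ᵃ with φ = 1 − x/a there: ∫₀ᵃ (1 − x/a)² dx = a/3, ∫₀ᵃ x²(1 − x/a)² dx = a³/30, ∫₀ᵃ x⁴(1 − x/a)² dx = a⁵/105.
State is unnormalized: ∫|φ|² dx = 2.1067, and ∫φ*·x⁴·φ dx = 6.0017, so ⟨x⁴⟩ = 6.0017 / 2.1067.
⟨x⁴⟩ = 2.8489.

2.85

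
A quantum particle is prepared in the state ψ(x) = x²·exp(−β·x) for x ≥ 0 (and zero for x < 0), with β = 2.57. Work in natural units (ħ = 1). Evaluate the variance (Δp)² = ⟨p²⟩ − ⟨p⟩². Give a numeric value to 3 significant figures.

2.20

Compute ⟨p⟩ and ⟨p²⟩ separately; (Δp)² = ⟨p²⟩ − ⟨p⟩².
Differentiate x²·exp(−β·x) with the product rule; every integrand then reduces to terms xʲ·e^(−2βx) on [0, ∞), with ∫₀^∞ xʲ·e^(−2βx) dx = j!/(2β)^(j+1).
Normalization: ∫|ψ|² dx = 0.0066895.
⟨p⟩ = 0.0000 and ⟨p²⟩ = 2.2016.
(Δp)² = 2.2016 − (0.0000)² = 2.2016.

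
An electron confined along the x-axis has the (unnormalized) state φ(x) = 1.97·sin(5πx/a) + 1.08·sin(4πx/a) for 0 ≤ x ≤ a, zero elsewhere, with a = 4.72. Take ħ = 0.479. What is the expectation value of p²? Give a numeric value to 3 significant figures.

2.33

p² φ = −ħ² d²φ/dx²; ⟨p²⟩ = −ħ² ∫ φ*·φ'' dx / ∫|φ|² dx.
d²/dx² sin(jπx/a) = −(jπ/a)²·sin(jπx/a); on 0 ≤ x ≤ a, ∫sin²(jπx/a) dx = a/2 and ∫sin(jπx/a)·sin(lπx/a) dx = 0 for j ≠ l, so only diagonal terms survive in ∫|φ|² and ∫φ·φ″; ∫φ·φ′ dx = [φ²/2] between the walls = 0.
State is unnormalized: ∫|φ|² dx = 11.912, and ∫φ*·(−ħ² φ'') dx = 27.751, so ⟨p²⟩ = 27.751 / 11.912.
⟨p²⟩ = 2.3297.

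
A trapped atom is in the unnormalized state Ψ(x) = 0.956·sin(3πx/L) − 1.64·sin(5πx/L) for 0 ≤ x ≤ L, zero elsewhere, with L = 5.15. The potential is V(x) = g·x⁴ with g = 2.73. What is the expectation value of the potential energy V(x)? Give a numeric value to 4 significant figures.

⟨V⟩ = ∫ V(x)·|Ψ|² dx / ∫|Ψ|² dx.
On 0 ≤ x ≤ L (j ≠ l): ∫sin²(jπx/L) dx = L/2, ∫sin(jπx/L)·sin(lπx/L) dx = 0; diagonal moments ∫x·sin²(jπx/L) dx = L²/4, ∫x²·sin²(jπx/L) dx = L³·(1/6 − 1/(4j²π²)); cross terms ∫x·sin(jπx/L)·sin(lπx/L) dx = 0 for j + l even and −4jlL²/(π²(j² − l²)²) for j + l odd, ∫x²·sin(jπx/L)·sin(lπx/L) dx = (−1)^(j+l)·4jlL³/(π²(j² − l²)²); higher powers the same way via product-to-sum and parts.
State is unnormalized: ∫|Ψ|² dx = 9.2791, and ∫Ψ*·V(x)·Ψ dx = 2225.3, so ⟨V⟩ = 2225.3 / 9.2791.
⟨V⟩ = 239.82.

239.8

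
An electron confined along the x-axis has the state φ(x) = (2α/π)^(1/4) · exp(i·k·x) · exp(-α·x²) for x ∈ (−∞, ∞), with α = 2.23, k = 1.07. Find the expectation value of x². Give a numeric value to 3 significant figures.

⟨x²⟩ = ∫ x²·|φ|² dx (integrals over the domain).
Gaussian moments: ∫x^(2j)·e^(−2αx²) dx = (2j−1)!!/(4α)^j · √(π/(2α)), odd powers integrate to 0; here √(π/(2α)) = 0.83928.
⟨x²⟩ = 0.11211.

0.112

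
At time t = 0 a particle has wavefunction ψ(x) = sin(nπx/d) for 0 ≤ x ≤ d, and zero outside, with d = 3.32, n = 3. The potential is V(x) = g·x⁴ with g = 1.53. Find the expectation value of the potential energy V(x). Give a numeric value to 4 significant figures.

35.12

⟨V⟩ = ∫ V(x)·|ψ|² dx / ∫|ψ|² dx.
With sin²θ = (1 − cos2θ)/2 on 0 ≤ x ≤ d: ∫sin²(nπx/d) dx = d/2, ∫x·sin²(nπx/d) dx = d²/4, ∫x²·sin²(nπx/d) dx = d³·(1/6 − 1/(4n²π²)); higher powers xᵏ the same way, integrating xᵏ·cos(2nπx/d) by parts.
State is unnormalized: ∫|ψ|² dx = 1.6600, and ∫ψ*·V(x)·ψ dx = 58.299, so ⟨V⟩ = 58.299 / 1.6600.
⟨V⟩ = 35.120.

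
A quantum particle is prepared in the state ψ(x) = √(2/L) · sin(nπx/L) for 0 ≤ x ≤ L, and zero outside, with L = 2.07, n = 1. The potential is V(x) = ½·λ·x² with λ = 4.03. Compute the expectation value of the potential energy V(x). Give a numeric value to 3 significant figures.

⟨V⟩ = ∫ V(x)·|ψ|² dx.
With sin²θ = (1 − cos2θ)/2 on 0 ≤ x ≤ L: ∫sin²(nπx/L) dx = L/2, ∫x·sin²(nπx/L) dx = L²/4, ∫x²·sin²(nπx/L) dx = L³·(1/6 − 1/(4n²π²)); higher powers xᵏ the same way, integrating xᵏ·cos(2nπx/L) by parts.
⟨V⟩ = 2.4406.

2.44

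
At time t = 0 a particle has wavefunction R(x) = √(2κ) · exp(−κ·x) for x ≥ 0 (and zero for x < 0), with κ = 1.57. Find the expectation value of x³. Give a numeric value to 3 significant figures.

0.194

⟨x³⟩ = ∫ x³·|R|² dx (integrals over the domain).
Every integrand reduces to terms xʲ·e^(−2κx) on [0, ∞); use ∫₀^∞ xʲ·e^(−2κx) dx = j!/(2κ)^(j+1).
⟨x³⟩ = 0.19380.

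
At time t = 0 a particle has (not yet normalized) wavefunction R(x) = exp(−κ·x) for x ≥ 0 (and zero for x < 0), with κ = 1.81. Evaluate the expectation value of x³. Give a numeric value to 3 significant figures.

0.126

⟨x³⟩ = ∫ x³·|R|² dx / ∫|R|² dx (integrals over the domain).
Every integrand reduces to terms xʲ·e^(−2κx) on [0, ∞); use ∫₀^∞ xʲ·e^(−2κx) dx = j!/(2κ)^(j+1).
State is unnormalized: ∫|R|² dx = 0.27624, and ∫R*·x³·R dx = 0.034940, so ⟨x³⟩ = 0.034940 / 0.27624.
⟨x³⟩ = 0.12648.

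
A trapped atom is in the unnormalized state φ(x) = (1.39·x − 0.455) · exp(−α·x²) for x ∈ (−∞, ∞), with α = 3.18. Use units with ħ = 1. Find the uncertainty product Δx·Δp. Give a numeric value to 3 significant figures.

0.634

Δx = √(⟨x²⟩−⟨x⟩²), Δp = √(⟨p²⟩−⟨p⟩²).
Expand each integrand as polynomial × e^(−2αx²) and use ∫x^(2j)·e^(−2αx²) dx = (2j−1)!!/(4α)^j · √(π/(2α)), odd powers → 0; here √(π/(2α)) = 0.70282. Differentiate with the product rule, d/dx e^(−αx²) = −2αx·e^(−αx²).
Normalization: ∫|φ|² dx = 0.25226.
⟨x⟩ = -0.27706, ⟨x²⟩ = 0.14516 ⇒ Δx = 0.26153.
⟨p⟩ = 0.0000, ⟨p²⟩ = 5.8715 ⇒ Δp = 2.4231.
Δx·Δp = 0.63371.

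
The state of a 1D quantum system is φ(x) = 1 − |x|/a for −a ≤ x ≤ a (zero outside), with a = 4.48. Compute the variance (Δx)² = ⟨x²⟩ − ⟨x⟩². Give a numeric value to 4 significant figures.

2.007

Compute ⟨x⟩ and ⟨x²⟩ separately, then (Δx)² = ⟨x²⟩ − ⟨x⟩².
φ is even, so ∫ over [−a, a] = 2∫₀ᵃ with φ = 1 − x/a there: ∫₀ᵃ (1 − x/a)² dx = a/3, ∫₀ᵃ x²(1 − x/a)² dx = a³/30, ∫₀ᵃ x⁴(1 − x/a)² dx = a⁵/105.
Normalization: ∫|φ|² dx = 2.9867.
⟨x⟩ = 0.0000 and ⟨x²⟩ = 2.0070.
(Δx)² = 2.0070 − (0.0000)² = 2.0070.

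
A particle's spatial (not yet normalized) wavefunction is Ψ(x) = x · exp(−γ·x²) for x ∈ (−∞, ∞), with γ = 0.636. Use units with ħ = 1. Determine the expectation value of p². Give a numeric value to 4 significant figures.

1.908

p² Ψ = −ħ² d²Ψ/dx²; ⟨p²⟩ = −ħ² ∫ Ψ*·Ψ'' dx / ∫|Ψ|² dx.
Expand each integrand as polynomial × e^(−2γx²) and use ∫x^(2j)·e^(−2γx²) dx = (2j−1)!!/(4γ)^j · √(π/(2γ)), odd powers → 0; here √(π/(2γ)) = 1.5716. Differentiate with the product rule, d/dx e^(−γx²) = −2γx·e^(−γx²).
State is unnormalized: ∫|Ψ|² dx = 0.61775, and ∫Ψ*·(−ħ² Ψ'') dx = 1.1787, so ⟨p²⟩ = 1.1787 / 0.61775.
⟨p²⟩ = 1.9080.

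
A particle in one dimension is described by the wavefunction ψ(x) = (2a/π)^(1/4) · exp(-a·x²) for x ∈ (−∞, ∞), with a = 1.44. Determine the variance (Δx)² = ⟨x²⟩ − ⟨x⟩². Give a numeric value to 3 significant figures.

0.174

Compute ⟨x⟩ and ⟨x²⟩ separately, then (Δx)² = ⟨x²⟩ − ⟨x⟩².
Gaussian moments: ∫x^(2j)·e^(−2ax²) dx = (2j−1)!!/(4a)^j · √(π/(2a)), odd powers integrate to 0; here √(π/(2a)) = 1.0444.
⟨x⟩ = 0.0000 and ⟨x²⟩ = 0.17361.
(Δx)² = 0.17361 − (0.0000)² = 0.17361.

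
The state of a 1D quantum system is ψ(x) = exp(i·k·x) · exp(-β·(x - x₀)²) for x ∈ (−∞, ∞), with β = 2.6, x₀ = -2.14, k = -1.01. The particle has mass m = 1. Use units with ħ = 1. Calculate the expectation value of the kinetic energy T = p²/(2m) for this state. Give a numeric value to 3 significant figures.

1.81

T = −(ħ²/2m) d²/dx², so ⟨T⟩ = −(ħ²/2m) ∫ ψ*·ψ'' dx / ∫|ψ|² dx; with m = 1.
Gaussian moments (u = x − x₀): ∫u^(2j)·e^(−2βu²) du = (2j−1)!!/(4β)^j · √(π/(2β)), odd powers integrate to 0; here √(π/(2β)) = 0.77727. Derivatives: ψ′ = (ik − 2βu)·ψ, ψ″ = ((ik − 2βu)² − 2β)·ψ; the odd-in-u pieces drop out.
State is unnormalized: ∫|ψ|² dx = 0.77727, and ∫ψ*·(−ħ²/2m · ψ'') dx = 1.4069, so ⟨T⟩ = 1.4069 / 0.77727.
⟨T⟩ = 1.8101.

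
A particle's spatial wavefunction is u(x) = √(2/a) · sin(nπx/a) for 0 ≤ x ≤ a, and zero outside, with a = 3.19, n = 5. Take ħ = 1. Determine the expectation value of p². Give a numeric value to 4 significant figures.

p² u = −ħ² d²u/dx²; ⟨p²⟩ = −ħ² ∫ u*·u'' dx.
d/dx sin(nπx/a) = (nπ/a)·cos(nπx/a) and d²/dx² sin(nπx/a) = −(nπ/a)²·sin(nπx/a); on 0 ≤ x ≤ a, ∫sin²(nπx/a) dx = a/2 and ∫sin(nπx/a)·cos(nπx/a) dx = 0.
⟨p²⟩ = 24.247.

24.25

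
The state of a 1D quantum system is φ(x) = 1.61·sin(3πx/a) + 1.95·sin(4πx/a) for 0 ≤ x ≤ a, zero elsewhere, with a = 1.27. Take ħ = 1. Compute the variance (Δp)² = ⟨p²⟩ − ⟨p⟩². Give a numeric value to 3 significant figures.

Compute ⟨p⟩ and ⟨p²⟩ separately; (Δp)² = ⟨p²⟩ − ⟨p⟩².
d²/dx² sin(jπx/a) = −(jπ/a)²·sin(jπx/a); on 0 ≤ x ≤ a, ∫sin²(jπx/a) dx = a/2 and ∫sin(jπx/a)·sin(lπx/a) dx = 0 for j ≠ l, so only diagonal terms survive in ∫|φ|² and ∫φ·φ″; ∫φ·φ′ dx = [φ²/2] between the walls = 0.
Normalization: ∫|φ|² dx = 4.0606.
⟨p⟩ = 0.0000 and ⟨p²⟩ = 80.544.
(Δp)² = 80.544 − (0.0000)² = 80.544.

80.5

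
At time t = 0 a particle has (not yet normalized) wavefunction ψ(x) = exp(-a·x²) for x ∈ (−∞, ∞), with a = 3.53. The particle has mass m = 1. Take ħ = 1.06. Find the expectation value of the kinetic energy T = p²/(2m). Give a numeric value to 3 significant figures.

T = −(ħ²/2m) d²/dx², so ⟨T⟩ = −(ħ²/2m) ∫ ψ*·ψ'' dx / ∫|ψ|² dx; with m = 1.
Gaussian moments: ∫x^(2j)·e^(−2ax²) dx = (2j−1)!!/(4a)^j · √(π/(2a)), odd powers integrate to 0; here √(π/(2a)) = 0.66707. Derivatives: d/dx e^(−ax²) = −2ax·e^(−ax²), d²/dx² e^(−ax²) = (4a²x² − 2a)·e^(−ax²).
State is unnormalized: ∫|ψ|² dx = 0.66707, and ∫ψ*·(−ħ²/2m · ψ'') dx = 1.3229, so ⟨T⟩ = 1.3229 / 0.66707.
⟨T⟩ = 1.9832.

1.98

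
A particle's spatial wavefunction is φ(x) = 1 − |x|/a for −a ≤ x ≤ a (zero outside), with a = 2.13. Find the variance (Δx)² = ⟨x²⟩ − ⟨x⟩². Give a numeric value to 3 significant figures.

0.454

Compute ⟨x⟩ and ⟨x²⟩ separately, then (Δx)² = ⟨x²⟩ − ⟨x⟩².
φ is even, so ∫ over [−a, a] = 2∫₀ᵃ with φ = 1 − x/a there: ∫₀ᵃ (1 − x/a)² dx = a/3, ∫₀ᵃ x²(1 − x/a)² dx = a³/30, ∫₀ᵃ x⁴(1 − x/a)² dx = a⁵/105.
Normalization: ∫|φ|² dx = 1.4200.
⟨x⟩ = 0.0000 and ⟨x²⟩ = 0.45369.
(Δx)² = 0.45369 − (0.0000)² = 0.45369.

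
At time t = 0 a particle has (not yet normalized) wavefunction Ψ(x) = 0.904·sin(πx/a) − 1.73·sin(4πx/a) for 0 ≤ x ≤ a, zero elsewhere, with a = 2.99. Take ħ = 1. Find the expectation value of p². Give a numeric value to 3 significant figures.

14.1

p² Ψ = −ħ² d²Ψ/dx²; ⟨p²⟩ = −ħ² ∫ Ψ*·Ψ'' dx / ∫|Ψ|² dx.
d²/dx² sin(jπx/a) = −(jπ/a)²·sin(jπx/a); on 0 ≤ x ≤ a, ∫sin²(jπx/a) dx = a/2 and ∫sin(jπx/a)·sin(lπx/a) dx = 0 for j ≠ l, so only diagonal terms survive in ∫|Ψ|² and ∫Ψ·Ψ″; ∫Ψ·Ψ′ dx = [Ψ²/2] between the walls = 0.
State is unnormalized: ∫|Ψ|² dx = 5.6961, and ∫Ψ*·(−ħ² Ψ'') dx = 80.382, so ⟨p²⟩ = 80.382 / 5.6961.
⟨p²⟩ = 14.112.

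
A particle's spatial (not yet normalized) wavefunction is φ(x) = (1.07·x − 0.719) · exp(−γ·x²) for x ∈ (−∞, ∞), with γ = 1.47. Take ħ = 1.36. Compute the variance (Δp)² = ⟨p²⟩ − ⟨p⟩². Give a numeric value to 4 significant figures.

4.207

Compute ⟨p⟩ and ⟨p²⟩ separately; (Δp)² = ⟨p²⟩ − ⟨p⟩².
Expand each integrand as polynomial × e^(−2γx²) and use ∫x^(2j)·e^(−2γx²) dx = (2j−1)!!/(4γ)^j · √(π/(2γ)), odd powers → 0; here √(π/(2γ)) = 1.0337. Differentiate with the product rule, d/dx e^(−γx²) = −2γx·e^(−γx²).
Normalization: ∫|φ|² dx = 0.73567.
⟨p⟩ = 0.0000 and ⟨p²⟩ = 4.2067.
(Δp)² = 4.2067 − (0.0000)² = 4.2067.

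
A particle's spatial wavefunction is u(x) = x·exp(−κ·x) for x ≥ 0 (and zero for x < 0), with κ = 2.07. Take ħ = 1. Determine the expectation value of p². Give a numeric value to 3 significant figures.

p² u = −ħ² d²u/dx²; ⟨p²⟩ = −ħ² ∫ u*·u'' dx / ∫|u|² dx.
Differentiate x·exp(−κ·x) with the product rule; every integrand then reduces to terms xʲ·e^(−2κx) on [0, ∞), with ∫₀^∞ xʲ·e^(−2κx) dx = j!/(2κ)^(j+1).
State is unnormalized: ∫|u|² dx = 0.028186, and ∫u*·(−ħ² u'') dx = 0.12077, so ⟨p²⟩ = 0.12077 / 0.028186.
⟨p²⟩ = 4.2849.

4.28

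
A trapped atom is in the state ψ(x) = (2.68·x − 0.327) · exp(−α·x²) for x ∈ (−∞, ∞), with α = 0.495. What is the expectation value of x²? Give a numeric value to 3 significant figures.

1.49

⟨x²⟩ = ∫ x²·|ψ|² dx / ∫|ψ|² dx (integrals over the domain).
Expand each integrand as polynomial × e^(−2αx²) and use ∫x^(2j)·e^(−2αx²) dx = (2j−1)!!/(4α)^j · √(π/(2α)), odd powers → 0; here √(π/(2α)) = 1.7814.
State is unnormalized: ∫|ψ|² dx = 6.6524, and ∫ψ*·x²·ψ dx = 9.8870, so ⟨x²⟩ = 9.8870 / 6.6524.
⟨x²⟩ = 1.4862.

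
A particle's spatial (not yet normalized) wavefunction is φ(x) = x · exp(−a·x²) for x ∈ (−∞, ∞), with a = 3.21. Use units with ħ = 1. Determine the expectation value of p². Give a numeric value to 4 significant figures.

9.630

p² φ = −ħ² d²φ/dx²; ⟨p²⟩ = −ħ² ∫ φ*·φ'' dx / ∫|φ|² dx.
Expand each integrand as polynomial × e^(−2ax²) and use ∫x^(2j)·e^(−2ax²) dx = (2j−1)!!/(4a)^j · √(π/(2a)), odd powers → 0; here √(π/(2a)) = 0.69953. Differentiate with the product rule, d/dx e^(−ax²) = −2ax·e^(−ax²).
State is unnormalized: ∫|φ|² dx = 0.054481, and ∫φ*·(−ħ² φ'') dx = 0.52465, so ⟨p²⟩ = 0.52465 / 0.054481.
⟨p²⟩ = 9.6300.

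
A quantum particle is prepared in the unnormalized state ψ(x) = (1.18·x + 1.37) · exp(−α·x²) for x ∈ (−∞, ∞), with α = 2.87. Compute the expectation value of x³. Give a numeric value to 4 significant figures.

⟨x³⟩ = ∫ x³·|ψ|² dx / ∫|ψ|² dx (integrals over the domain).
Expand each integrand as polynomial × e^(−2αx²) and use ∫x^(2j)·e^(−2αx²) dx = (2j−1)!!/(4α)^j · √(π/(2α)), odd powers → 0; here √(π/(2α)) = 0.73981.
State is unnormalized: ∫|ψ|² dx = 1.4783, and ∫ψ*·x³·ψ dx = 0.054449, so ⟨x³⟩ = 0.054449 / 1.4783.
⟨x³⟩ = 0.036833.

0.03683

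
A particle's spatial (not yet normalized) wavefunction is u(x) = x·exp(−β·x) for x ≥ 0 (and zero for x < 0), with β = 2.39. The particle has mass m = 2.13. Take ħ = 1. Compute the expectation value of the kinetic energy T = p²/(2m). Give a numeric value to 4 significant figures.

T = −(ħ²/2m) d²/dx², so ⟨T⟩ = −(ħ²/2m) ∫ u*·u'' dx / ∫|u|² dx; with m = 2.13.
Differentiate x·exp(−β·x) with the product rule; every integrand then reduces to terms xʲ·e^(−2βx) on [0, ∞), with ∫₀^∞ xʲ·e^(−2βx) dx = j!/(2β)^(j+1).
State is unnormalized: ∫|u|² dx = 0.018312, and ∫u*·(−ħ²/2m · u'') dx = 0.024555, so ⟨T⟩ = 0.024555 / 0.018312.
⟨T⟩ = 1.3409.

1.341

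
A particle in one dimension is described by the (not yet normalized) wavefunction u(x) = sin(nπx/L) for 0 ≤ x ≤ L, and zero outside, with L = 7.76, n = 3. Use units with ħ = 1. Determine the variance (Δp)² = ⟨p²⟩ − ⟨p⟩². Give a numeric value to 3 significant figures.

1.48

Compute ⟨p⟩ and ⟨p²⟩ separately; (Δp)² = ⟨p²⟩ − ⟨p⟩².
d/dx sin(nπx/L) = (nπ/L)·cos(nπx/L) and d²/dx² sin(nπx/L) = −(nπ/L)²·sin(nπx/L); on 0 ≤ x ≤ L, ∫sin²(nπx/L) dx = L/2 and ∫sin(nπx/L)·cos(nπx/L) dx = 0.
Normalization: ∫|u|² dx = 3.8800.
⟨p⟩ = 0.0000 and ⟨p²⟩ = 1.4751.
(Δp)² = 1.4751 − (0.0000)² = 1.4751.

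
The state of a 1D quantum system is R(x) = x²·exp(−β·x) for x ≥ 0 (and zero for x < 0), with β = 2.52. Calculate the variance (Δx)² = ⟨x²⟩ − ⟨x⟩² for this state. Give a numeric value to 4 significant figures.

Compute ⟨x⟩ and ⟨x²⟩ separately, then (Δx)² = ⟨x²⟩ − ⟨x⟩².
Every integrand reduces to terms xʲ·e^(−2βx) on [0, ∞); use ∫₀^∞ xʲ·e^(−2βx) dx = j!/(2β)^(j+1).
Normalization: ∫|R|² dx = 0.0073800.
⟨x⟩ = 0.99206 and ⟨x²⟩ = 1.1810.
(Δx)² = 1.1810 − (0.99206)² = 0.19684.

0.1968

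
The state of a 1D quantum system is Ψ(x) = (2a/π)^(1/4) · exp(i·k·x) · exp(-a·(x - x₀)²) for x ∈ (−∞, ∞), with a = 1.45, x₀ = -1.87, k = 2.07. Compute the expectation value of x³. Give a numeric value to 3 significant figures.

-7.51

⟨x³⟩ = ∫ x³·|Ψ|² dx (integrals over the domain).
Gaussian moments (u = x − x₀): ∫u^(2j)·e^(−2au²) du = (2j−1)!!/(4a)^j · √(π/(2a)), odd powers integrate to 0; here √(π/(2a)) = 1.0408.
⟨x³⟩ = -7.5064.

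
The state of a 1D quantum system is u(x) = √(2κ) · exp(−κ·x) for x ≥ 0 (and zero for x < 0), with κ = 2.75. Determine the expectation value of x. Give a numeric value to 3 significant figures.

⟨x⟩ = ∫ x·|u|² dx (integrals over the domain).
Every integrand reduces to terms xʲ·e^(−2κx) on [0, ∞); use ∫₀^∞ xʲ·e^(−2κx) dx = j!/(2κ)^(j+1).
⟨x⟩ = 0.18182.

0.182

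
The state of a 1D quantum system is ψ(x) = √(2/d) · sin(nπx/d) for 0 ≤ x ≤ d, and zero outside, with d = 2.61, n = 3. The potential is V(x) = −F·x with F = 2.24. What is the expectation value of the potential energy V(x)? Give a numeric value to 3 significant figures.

-2.92

⟨V⟩ = ∫ V(x)·|ψ|² dx.
With sin²θ = (1 − cos2θ)/2 on 0 ≤ x ≤ d: ∫sin²(nπx/d) dx = d/2, ∫x·sin²(nπx/d) dx = d²/4, ∫x²·sin²(nπx/d) dx = d³·(1/6 − 1/(4n²π²)); higher powers xᵏ the same way, integrating xᵏ·cos(2nπx/d) by parts.
⟨V⟩ = -2.9232.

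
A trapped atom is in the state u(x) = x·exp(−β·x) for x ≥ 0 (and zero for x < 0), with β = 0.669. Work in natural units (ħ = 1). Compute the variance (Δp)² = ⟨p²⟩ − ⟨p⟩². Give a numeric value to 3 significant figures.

Compute ⟨p⟩ and ⟨p²⟩ separately; (Δp)² = ⟨p²⟩ − ⟨p⟩².
Differentiate x·exp(−β·x) with the product rule; every integrand then reduces to terms xʲ·e^(−2βx) on [0, ∞), with ∫₀^∞ xʲ·e^(−2βx) dx = j!/(2β)^(j+1).
Normalization: ∫|u|² dx = 0.83495.
⟨p⟩ = 0.0000 and ⟨p²⟩ = 0.44756.
(Δp)² = 0.44756 − (0.0000)² = 0.44756.

0.448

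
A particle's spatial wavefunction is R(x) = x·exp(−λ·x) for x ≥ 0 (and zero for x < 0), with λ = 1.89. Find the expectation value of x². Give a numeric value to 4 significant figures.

⟨x²⟩ = ∫ x²·|R|² dx / ∫|R|² dx (integrals over the domain).
Every integrand reduces to terms xʲ·e^(−2λx) on [0, ∞); use ∫₀^∞ xʲ·e^(−2λx) dx = j!/(2λ)^(j+1).
State is unnormalized: ∫|R|² dx = 0.037030, and ∫R*·x²·R dx = 0.031099, so ⟨x²⟩ = 0.031099 / 0.037030.
⟨x²⟩ = 0.83984.

0.8398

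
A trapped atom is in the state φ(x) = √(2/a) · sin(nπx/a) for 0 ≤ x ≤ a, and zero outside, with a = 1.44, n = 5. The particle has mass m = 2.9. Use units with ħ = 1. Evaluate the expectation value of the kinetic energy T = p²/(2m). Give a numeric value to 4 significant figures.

20.52

T = −(ħ²/2m) d²/dx², so ⟨T⟩ = −(ħ²/2m) ∫ φ*·φ'' dx; with m = 2.9.
d/dx sin(nπx/a) = (nπ/a)·cos(nπx/a) and d²/dx² sin(nπx/a) = −(nπ/a)²·sin(nπx/a); on 0 ≤ x ≤ a, ∫sin²(nπx/a) dx = a/2 and ∫sin(nπx/a)·cos(nπx/a) dx = 0.
⟨T⟩ = 20.516.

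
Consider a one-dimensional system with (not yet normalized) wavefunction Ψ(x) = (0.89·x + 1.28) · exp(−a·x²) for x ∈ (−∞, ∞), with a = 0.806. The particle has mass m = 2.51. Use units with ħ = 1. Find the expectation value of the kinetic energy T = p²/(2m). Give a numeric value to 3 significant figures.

0.202

T = −(ħ²/2m) d²/dx², so ⟨T⟩ = −(ħ²/2m) ∫ Ψ*·Ψ'' dx / ∫|Ψ|² dx; with m = 2.51.
Expand each integrand as polynomial × e^(−2ax²) and use ∫x^(2j)·e^(−2ax²) dx = (2j−1)!!/(4a)^j · √(π/(2a)), odd powers → 0; here √(π/(2a)) = 1.3960. Differentiate with the product rule, d/dx e^(−ax²) = −2ax·e^(−ax²).
State is unnormalized: ∫|Ψ|² dx = 2.6302, and ∫Ψ*·(−ħ²/2m · Ψ'') dx = 0.53244, so ⟨T⟩ = 0.53244 / 2.6302.
⟨T⟩ = 0.20243.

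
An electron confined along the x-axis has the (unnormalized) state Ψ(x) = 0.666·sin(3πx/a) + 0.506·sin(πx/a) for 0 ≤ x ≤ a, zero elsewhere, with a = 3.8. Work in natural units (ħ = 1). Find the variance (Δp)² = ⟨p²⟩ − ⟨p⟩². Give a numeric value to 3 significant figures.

4.15

Compute ⟨p⟩ and ⟨p²⟩ separately; (Δp)² = ⟨p²⟩ − ⟨p⟩².
d²/dx² sin(jπx/a) = −(jπ/a)²·sin(jπx/a); on 0 ≤ x ≤ a, ∫sin²(jπx/a) dx = a/2 and ∫sin(jπx/a)·sin(lπx/a) dx = 0 for j ≠ l, so only diagonal terms survive in ∫|Ψ|² and ∫Ψ·Ψ″; ∫Ψ·Ψ′ dx = [Ψ²/2] between the walls = 0.
Normalization: ∫|Ψ|² dx = 1.3292.
⟨p⟩ = 0.0000 and ⟨p²⟩ = 4.1503.
(Δp)² = 4.1503 − (0.0000)² = 4.1503.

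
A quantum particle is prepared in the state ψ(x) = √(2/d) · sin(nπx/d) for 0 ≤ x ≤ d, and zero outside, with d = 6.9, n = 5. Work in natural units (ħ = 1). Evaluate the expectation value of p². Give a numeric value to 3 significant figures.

5.18

p² ψ = −ħ² d²ψ/dx²; ⟨p²⟩ = −ħ² ∫ ψ*·ψ'' dx.
d/dx sin(nπx/d) = (nπ/d)·cos(nπx/d) and d²/dx² sin(nπx/d) = −(nπ/d)²·sin(nπx/d); on 0 ≤ x ≤ d, ∫sin²(nπx/d) dx = d/2 and ∫sin(nπx/d)·cos(nπx/d) dx = 0.
⟨p²⟩ = 5.1825.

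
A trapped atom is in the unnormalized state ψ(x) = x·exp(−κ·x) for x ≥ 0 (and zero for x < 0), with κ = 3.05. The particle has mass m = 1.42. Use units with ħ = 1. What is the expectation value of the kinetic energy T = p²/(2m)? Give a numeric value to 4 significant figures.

3.276

T = −(ħ²/2m) d²/dx², so ⟨T⟩ = −(ħ²/2m) ∫ ψ*·ψ'' dx / ∫|ψ|² dx; with m = 1.42.
Differentiate x·exp(−κ·x) with the product rule; every integrand then reduces to terms xʲ·e^(−2κx) on [0, ∞), with ∫₀^∞ xʲ·e^(−2κx) dx = j!/(2κ)^(j+1).
State is unnormalized: ∫|ψ|² dx = 0.0088113, and ∫ψ*·(−ħ²/2m · ψ'') dx = 0.028862, so ⟨T⟩ = 0.028862 / 0.0088113.
⟨T⟩ = 3.2755.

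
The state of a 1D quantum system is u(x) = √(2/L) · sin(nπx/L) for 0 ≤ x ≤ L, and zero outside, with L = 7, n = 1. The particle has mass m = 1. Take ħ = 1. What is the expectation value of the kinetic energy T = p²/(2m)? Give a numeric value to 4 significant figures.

0.1007

T = −(ħ²/2m) d²/dx², so ⟨T⟩ = −(ħ²/2m) ∫ u*·u'' dx; with m = 1.
d/dx sin(nπx/L) = (nπ/L)·cos(nπx/L) and d²/dx² sin(nπx/L) = −(nπ/L)²·sin(nπx/L); on 0 ≤ x ≤ L, ∫sin²(nπx/L) dx = L/2 and ∫sin(nπx/L)·cos(nπx/L) dx = 0.
⟨T⟩ = 0.10071.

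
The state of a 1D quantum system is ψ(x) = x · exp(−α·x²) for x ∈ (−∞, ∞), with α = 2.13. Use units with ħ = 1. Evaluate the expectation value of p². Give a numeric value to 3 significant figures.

6.39

p² ψ = −ħ² d²ψ/dx²; ⟨p²⟩ = −ħ² ∫ ψ*·ψ'' dx / ∫|ψ|² dx.
Expand each integrand as polynomial × e^(−2αx²) and use ∫x^(2j)·e^(−2αx²) dx = (2j−1)!!/(4α)^j · √(π/(2α)), odd powers → 0; here √(π/(2α)) = 0.85876. Differentiate with the product rule, d/dx e^(−αx²) = −2αx·e^(−αx²).
State is unnormalized: ∫|ψ|² dx = 0.10079, and ∫ψ*·(−ħ² ψ'') dx = 0.64407, so ⟨p²⟩ = 0.64407 / 0.10079.
⟨p²⟩ = 6.3900.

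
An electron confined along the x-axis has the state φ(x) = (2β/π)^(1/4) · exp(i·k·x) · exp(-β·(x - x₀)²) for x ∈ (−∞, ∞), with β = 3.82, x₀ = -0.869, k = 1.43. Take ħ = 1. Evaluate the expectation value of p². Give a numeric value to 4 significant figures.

5.865

p² φ = −ħ² d²φ/dx²; ⟨p²⟩ = −ħ² ∫ φ*·φ'' dx.
Gaussian moments (u = x − x₀): ∫u^(2j)·e^(−2βu²) du = (2j−1)!!/(4β)^j · √(π/(2β)), odd powers integrate to 0; here √(π/(2β)) = 0.64125. Derivatives: φ′ = (ik − 2βu)·φ, φ″ = ((ik − 2βu)² − 2β)·φ; the odd-in-u pieces drop out.
⟨p²⟩ = 5.8649.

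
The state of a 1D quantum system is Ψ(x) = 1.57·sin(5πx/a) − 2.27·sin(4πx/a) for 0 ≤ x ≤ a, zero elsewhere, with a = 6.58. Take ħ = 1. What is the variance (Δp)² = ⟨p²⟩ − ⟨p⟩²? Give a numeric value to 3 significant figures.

Compute ⟨p⟩ and ⟨p²⟩ separately; (Δp)² = ⟨p²⟩ − ⟨p⟩².
d²/dx² sin(jπx/a) = −(jπ/a)²·sin(jπx/a); on 0 ≤ x ≤ a, ∫sin²(jπx/a) dx = a/2 and ∫sin(jπx/a)·sin(lπx/a) dx = 0 for j ≠ l, so only diagonal terms survive in ∫|Ψ|² and ∫Ψ·Ψ″; ∫Ψ·Ψ′ dx = [Ψ²/2] between the walls = 0.
Normalization: ∫|Ψ|² dx = 25.063.
⟨p⟩ = 0.0000 and ⟨p²⟩ = 4.3111.
(Δp)² = 4.3111 − (0.0000)² = 4.3111.

4.31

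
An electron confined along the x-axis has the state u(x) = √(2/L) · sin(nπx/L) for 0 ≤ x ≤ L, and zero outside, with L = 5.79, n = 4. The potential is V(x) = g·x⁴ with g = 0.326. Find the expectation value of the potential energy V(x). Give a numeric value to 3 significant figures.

⟨V⟩ = ∫ V(x)·|u|² dx.
With sin²θ = (1 − cos2θ)/2 on 0 ≤ x ≤ L: ∫sin²(nπx/L) dx = L/2, ∫x·sin²(nπx/L) dx = L²/4, ∫x²·sin²(nπx/L) dx = L³·(1/6 − 1/(4n²π²)); higher powers xᵏ the same way, integrating xᵏ·cos(2nπx/L) by parts.
⟨V⟩ = 70.978.

71.0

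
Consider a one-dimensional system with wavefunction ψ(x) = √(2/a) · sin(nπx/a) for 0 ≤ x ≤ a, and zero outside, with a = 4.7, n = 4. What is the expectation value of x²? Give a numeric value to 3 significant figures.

7.29

⟨x²⟩ = ∫ x²·|ψ|² dx (integrals over the domain).
With sin²θ = (1 − cos2θ)/2 on 0 ≤ x ≤ a: ∫sin²(nπx/a) dx = a/2, ∫x·sin²(nπx/a) dx = a²/4, ∫x²·sin²(nπx/a) dx = a³·(1/6 − 1/(4n²π²)); higher powers xᵏ the same way, integrating xᵏ·cos(2nπx/a) by parts.
⟨x²⟩ = 7.2934.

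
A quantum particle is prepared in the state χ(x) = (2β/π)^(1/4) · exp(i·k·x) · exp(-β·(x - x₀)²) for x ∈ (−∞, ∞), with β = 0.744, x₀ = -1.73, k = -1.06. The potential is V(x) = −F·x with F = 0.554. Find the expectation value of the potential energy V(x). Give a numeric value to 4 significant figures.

0.9584

⟨V⟩ = ∫ V(x)·|χ|² dx.
Gaussian moments (u = x − x₀): ∫u^(2j)·e^(−2βu²) du = (2j−1)!!/(4β)^j · √(π/(2β)), odd powers integrate to 0; here √(π/(2β)) = 1.4530.
⟨V⟩ = 0.95842.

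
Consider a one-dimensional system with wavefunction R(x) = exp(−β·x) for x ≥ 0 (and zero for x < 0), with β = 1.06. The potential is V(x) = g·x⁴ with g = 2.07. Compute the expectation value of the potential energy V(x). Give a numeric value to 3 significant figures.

⟨V⟩ = ∫ V(x)·|R|² dx / ∫|R|² dx.
Every integrand reduces to terms xʲ·e^(−2βx) on [0, ∞); use ∫₀^∞ xʲ·e^(−2βx) dx = j!/(2β)^(j+1).
State is unnormalized: ∫|R|² dx = 0.47170, and ∫R*·V(x)·R dx = 1.1601, so ⟨V⟩ = 1.1601 / 0.47170.
⟨V⟩ = 2.4595.

2.46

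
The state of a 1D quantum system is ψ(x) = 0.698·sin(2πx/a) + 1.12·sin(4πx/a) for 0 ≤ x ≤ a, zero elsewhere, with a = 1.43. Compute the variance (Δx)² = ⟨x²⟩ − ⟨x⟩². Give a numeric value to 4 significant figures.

0.2412

Compute ⟨x⟩ and ⟨x²⟩ separately, then (Δx)² = ⟨x²⟩ − ⟨x⟩².
On 0 ≤ x ≤ a (j ≠ l): ∫sin²(jπx/a) dx = a/2, ∫sin(jπx/a)·sin(lπx/a) dx = 0; diagonal moments ∫x·sin²(jπx/a) dx = a²/4, ∫x²·sin²(jπx/a) dx = a³·(1/6 − 1/(4j²π²)); cross terms ∫x·sin(jπx/a)·sin(lπx/a) dx = 0 for j + l even and −4jla²/(π²(j² − l²)²) for j + l odd, ∫x²·sin(jπx/a)·sin(lπx/a) dx = (−1)^(j+l)·4jla³/(π²(j² − l²)²); higher powers the same way via product-to-sum and parts.
Normalization: ∫|ψ|² dx = 1.2452.
⟨x⟩ = 0.71500 and ⟨x²⟩ = 0.75239.
(Δx)² = 0.75239 − (0.71500)² = 0.24117.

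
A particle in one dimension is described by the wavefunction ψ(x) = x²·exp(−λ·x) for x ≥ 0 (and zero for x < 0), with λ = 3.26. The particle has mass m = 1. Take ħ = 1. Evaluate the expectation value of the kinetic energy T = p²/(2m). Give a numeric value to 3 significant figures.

T = −(ħ²/2m) d²/dx², so ⟨T⟩ = −(ħ²/2m) ∫ ψ*·ψ'' dx / ∫|ψ|² dx; with m = 1.
Differentiate x²·exp(−λ·x) with the product rule; every integrand then reduces to terms xʲ·e^(−2λx) on [0, ∞), with ∫₀^∞ xʲ·e^(−2λx) dx = j!/(2λ)^(j+1).
State is unnormalized: ∫|ψ|² dx = 0.0020369, and ∫ψ*·(−ħ²/2m · ψ'') dx = 0.0036079, so ⟨T⟩ = 0.0036079 / 0.0020369.
⟨T⟩ = 1.7713.

1.77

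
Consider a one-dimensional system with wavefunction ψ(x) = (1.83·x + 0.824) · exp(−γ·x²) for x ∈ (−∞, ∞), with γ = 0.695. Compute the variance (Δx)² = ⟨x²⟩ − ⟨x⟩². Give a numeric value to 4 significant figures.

0.4881

Compute ⟨x⟩ and ⟨x²⟩ separately, then (Δx)² = ⟨x²⟩ − ⟨x⟩².
Expand each integrand as polynomial × e^(−2γx²) and use ∫x^(2j)·e^(−2γx²) dx = (2j−1)!!/(4γ)^j · √(π/(2γ)), odd powers → 0; here √(π/(2γ)) = 1.5034.
Normalization: ∫|ψ|² dx = 2.8318.
⟨x⟩ = 0.57593 and ⟨x²⟩ = 0.81981.
(Δx)² = 0.81981 − (0.57593)² = 0.48811.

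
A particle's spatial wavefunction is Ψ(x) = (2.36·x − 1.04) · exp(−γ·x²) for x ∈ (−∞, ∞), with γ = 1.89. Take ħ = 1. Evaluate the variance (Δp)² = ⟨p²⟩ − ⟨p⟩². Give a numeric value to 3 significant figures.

Compute ⟨p⟩ and ⟨p²⟩ separately; (Δp)² = ⟨p²⟩ − ⟨p⟩².
Expand each integrand as polynomial × e^(−2γx²) and use ∫x^(2j)·e^(−2γx²) dx = (2j−1)!!/(4γ)^j · √(π/(2γ)), odd powers → 0; here √(π/(2γ)) = 0.91165. Differentiate with the product rule, d/dx e^(−γx²) = −2γx·e^(−γx²).
Normalization: ∫|Ψ|² dx = 1.6577.
⟨p⟩ = 0.0000 and ⟨p²⟩ = 3.4215.
(Δp)² = 3.4215 − (0.0000)² = 3.4215.

3.42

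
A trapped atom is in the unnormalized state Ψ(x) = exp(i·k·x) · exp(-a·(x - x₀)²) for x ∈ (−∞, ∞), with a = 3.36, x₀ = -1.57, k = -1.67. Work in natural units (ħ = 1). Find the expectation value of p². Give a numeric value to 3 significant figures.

p² Ψ = −ħ² d²Ψ/dx²; ⟨p²⟩ = −ħ² ∫ Ψ*·Ψ'' dx / ∫|Ψ|² dx.
Gaussian moments (u = x − x₀): ∫u^(2j)·e^(−2au²) du = (2j−1)!!/(4a)^j · √(π/(2a)), odd powers integrate to 0; here √(π/(2a)) = 0.68374. Derivatives: Ψ′ = (ik − 2au)·Ψ, Ψ″ = ((ik − 2au)² − 2a)·Ψ; the odd-in-u pieces drop out.
State is unnormalized: ∫|Ψ|² dx = 0.68374, and ∫Ψ*·(−ħ² Ψ'') dx = 4.2042, so ⟨p²⟩ = 4.2042 / 0.68374.
⟨p²⟩ = 6.1489.

6.15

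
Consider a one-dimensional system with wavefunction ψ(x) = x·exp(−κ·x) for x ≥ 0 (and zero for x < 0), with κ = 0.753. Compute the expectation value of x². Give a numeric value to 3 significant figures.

5.29

⟨x²⟩ = ∫ x²·|ψ|² dx / ∫|ψ|² dx (integrals over the domain).
Every integrand reduces to terms xʲ·e^(−2κx) on [0, ∞); use ∫₀^∞ xʲ·e^(−2κx) dx = j!/(2κ)^(j+1).
State is unnormalized: ∫|ψ|² dx = 0.58554, and ∫ψ*·x²·ψ dx = 3.0980, so ⟨x²⟩ = 3.0980 / 0.58554.
⟨x²⟩ = 5.2909.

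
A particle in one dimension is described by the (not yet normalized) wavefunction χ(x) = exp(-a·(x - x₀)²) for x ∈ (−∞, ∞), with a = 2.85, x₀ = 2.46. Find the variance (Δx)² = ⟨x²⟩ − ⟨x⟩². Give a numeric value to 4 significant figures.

Compute ⟨x⟩ and ⟨x²⟩ separately, then (Δx)² = ⟨x²⟩ − ⟨x⟩².
Gaussian moments (u = x − x₀): ∫u^(2j)·e^(−2au²) du = (2j−1)!!/(4a)^j · √(π/(2a)), odd powers integrate to 0; here √(π/(2a)) = 0.74240.
Normalization: ∫|χ|² dx = 0.74240.
⟨x⟩ = 2.4600 and ⟨x²⟩ = 6.1393.
(Δx)² = 6.1393 − (2.4600)² = 0.087719.

0.08772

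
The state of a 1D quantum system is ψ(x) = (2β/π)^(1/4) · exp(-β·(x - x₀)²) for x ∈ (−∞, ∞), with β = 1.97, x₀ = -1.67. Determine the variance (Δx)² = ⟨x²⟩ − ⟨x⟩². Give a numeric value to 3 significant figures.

Compute ⟨x⟩ and ⟨x²⟩ separately, then (Δx)² = ⟨x²⟩ − ⟨x⟩².
Gaussian moments (u = x − x₀): ∫u^(2j)·e^(−2βu²) du = (2j−1)!!/(4β)^j · √(π/(2β)), odd powers integrate to 0; here √(π/(2β)) = 0.89295.
⟨x⟩ = -1.6700 and ⟨x²⟩ = 2.9158.
(Δx)² = 2.9158 − (-1.6700)² = 0.12690.

0.127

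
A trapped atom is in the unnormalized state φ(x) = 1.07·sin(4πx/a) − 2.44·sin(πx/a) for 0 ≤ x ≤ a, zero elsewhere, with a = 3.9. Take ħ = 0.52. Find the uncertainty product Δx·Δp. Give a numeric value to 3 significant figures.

0.606

Δx = √(⟨x²⟩−⟨x⟩²), Δp = √(⟨p²⟩−⟨p⟩²).
On 0 ≤ x ≤ a (j ≠ l): ∫sin²(jπx/a) dx = a/2, ∫sin(jπx/a)·sin(lπx/a) dx = 0; diagonal moments ∫x·sin²(jπx/a) dx = a²/4, ∫x²·sin²(jπx/a) dx = a³·(1/6 − 1/(4j²π²)); cross terms ∫x·sin(jπx/a)·sin(lπx/a) dx = 0 for j + l even and −4jla²/(π²(j² − l²)²) for j + l odd, ∫x²·sin(jπx/a)·sin(lπx/a) dx = (−1)^(j+l)·4jla³/(π²(j² − l²)²); higher powers the same way via product-to-sum and parts. d²/dx² sin(jπx/a) = −(jπ/a)²·sin(jπx/a); on 0 ≤ x ≤ a, ∫sin²(jπx/a) dx = a/2 and ∫sin(jπx/a)·sin(lπx/a) dx = 0 for j ≠ l, so only diagonal terms survive in ∫|φ|² and ∫φ·φ″; ∫φ·φ′ dx = [φ²/2] between the walls = 0.
Normalization: ∫|φ|² dx = 13.842.
⟨x⟩ = 1.9913, ⟨x²⟩ = 4.5772 ⇒ Δx = 0.78215.
⟨p⟩ = 0.0000, ⟨p²⟩ = 0.59995 ⇒ Δp = 0.77457.
Δx·Δp = 0.60582.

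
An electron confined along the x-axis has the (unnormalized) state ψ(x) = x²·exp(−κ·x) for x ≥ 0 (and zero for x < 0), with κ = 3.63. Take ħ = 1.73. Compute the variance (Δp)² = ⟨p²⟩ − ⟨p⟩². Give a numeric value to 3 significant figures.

13.1

Compute ⟨p⟩ and ⟨p²⟩ separately; (Δp)² = ⟨p²⟩ − ⟨p⟩².
Differentiate x²·exp(−κ·x) with the product rule; every integrand then reduces to terms xʲ·e^(−2κx) on [0, ∞), with ∫₀^∞ xʲ·e^(−2κx) dx = j!/(2κ)^(j+1).
Normalization: ∫|ψ|² dx = 0.0011899.
⟨p⟩ = 0.0000 and ⟨p²⟩ = 13.146.
(Δp)² = 13.146 − (0.0000)² = 13.146.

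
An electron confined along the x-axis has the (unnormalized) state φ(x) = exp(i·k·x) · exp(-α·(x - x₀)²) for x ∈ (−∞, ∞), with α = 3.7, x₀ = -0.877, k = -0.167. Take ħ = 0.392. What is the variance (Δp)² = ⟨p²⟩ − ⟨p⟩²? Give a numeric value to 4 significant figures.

Compute ⟨p⟩ and ⟨p²⟩ separately; (Δp)² = ⟨p²⟩ − ⟨p⟩².
Gaussian moments (u = x − x₀): ∫u^(2j)·e^(−2αu²) du = (2j−1)!!/(4α)^j · √(π/(2α)), odd powers integrate to 0; here √(π/(2α)) = 0.65157. Derivatives: φ′ = (ik − 2αu)·φ, φ″ = ((ik − 2αu)² − 2α)·φ; the odd-in-u pieces drop out.
Normalization: ∫|φ|² dx = 0.65157.
⟨p⟩ = -0.065464 and ⟨p²⟩ = 0.57284.
(Δp)² = 0.57284 − (-0.065464)² = 0.56856.

0.5686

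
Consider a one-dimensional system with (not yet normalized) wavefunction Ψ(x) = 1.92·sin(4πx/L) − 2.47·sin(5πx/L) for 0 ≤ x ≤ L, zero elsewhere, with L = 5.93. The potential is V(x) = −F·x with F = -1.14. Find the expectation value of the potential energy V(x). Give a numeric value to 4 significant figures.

⟨V⟩ = ∫ V(x)·|Ψ|² dx / ∫|Ψ|² dx.
On 0 ≤ x ≤ L (j ≠ l): ∫sin²(jπx/L) dx = L/2, ∫sin(jπx/L)·sin(lπx/L) dx = 0; diagonal moments ∫x·sin²(jπx/L) dx = L²/4, ∫x²·sin²(jπx/L) dx = L³·(1/6 − 1/(4j²π²)); cross terms ∫x·sin(jπx/L)·sin(lπx/L) dx = 0 for j + l even and −4jlL²/(π²(j² − l²)²) for j + l odd, ∫x²·sin(jπx/L)·sin(lπx/L) dx = (−1)^(j+l)·4jlL³/(π²(j² − l²)²); higher powers the same way via product-to-sum and parts.
State is unnormalized: ∫|Ψ|² dx = 29.019, and ∫Ψ*·V(x)·Ψ dx = 136.14, so ⟨V⟩ = 136.14 / 29.019.
⟨V⟩ = 4.6913.

4.691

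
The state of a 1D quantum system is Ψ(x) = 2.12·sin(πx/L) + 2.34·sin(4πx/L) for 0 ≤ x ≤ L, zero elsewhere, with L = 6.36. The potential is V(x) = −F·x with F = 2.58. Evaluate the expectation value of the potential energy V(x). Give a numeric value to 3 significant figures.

-7.97

⟨V⟩ = ∫ V(x)·|Ψ|² dx / ∫|Ψ|² dx.
On 0 ≤ x ≤ L (j ≠ l): ∫sin²(jπx/L) dx = L/2, ∫sin(jπx/L)·sin(lπx/L) dx = 0; diagonal moments ∫x·sin²(jπx/L) dx = L²/4, ∫x²·sin²(jπx/L) dx = L³·(1/6 − 1/(4j²π²)); cross terms ∫x·sin(jπx/L)·sin(lπx/L) dx = 0 for j + l even and −4jlL²/(π²(j² − l²)²) for j + l odd, ∫x²·sin(jπx/L)·sin(lπx/L) dx = (−1)^(j+l)·4jlL³/(π²(j² − l²)²); higher powers the same way via product-to-sum and parts.
State is unnormalized: ∫|Ψ|² dx = 31.705, and ∫Ψ*·V(x)·Ψ dx = -252.66, so ⟨V⟩ = -252.66 / 31.705.
⟨V⟩ = -7.9691.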